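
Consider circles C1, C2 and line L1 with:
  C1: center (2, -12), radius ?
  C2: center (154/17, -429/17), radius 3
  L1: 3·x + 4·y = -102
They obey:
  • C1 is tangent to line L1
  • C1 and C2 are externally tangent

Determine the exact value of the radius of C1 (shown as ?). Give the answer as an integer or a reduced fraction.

1. [C1‖L1]  r_C1² − 144 = 0  ⇒  r_C1 = 12 (r>0 drops 1)
2. [ext C1·C2]  r_C1² + 6r_C1 − 216 = 0  ⇒  r_C1 = 12 (r>0 drops 1)

12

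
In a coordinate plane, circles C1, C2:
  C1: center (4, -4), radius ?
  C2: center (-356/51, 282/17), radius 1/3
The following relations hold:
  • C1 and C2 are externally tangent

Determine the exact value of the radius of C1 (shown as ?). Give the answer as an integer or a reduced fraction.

1. [ext C1·C2]  r_C1² + (2/3)r_C1 − 1633/3 = 0  ⇒  r_C1 = 23 (r>0 drops 1)

23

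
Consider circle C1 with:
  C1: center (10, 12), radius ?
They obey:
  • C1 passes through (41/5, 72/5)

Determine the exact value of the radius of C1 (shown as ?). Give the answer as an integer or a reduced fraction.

1. [C1∋P]  r_C1² − 9 = 0  ⇒  r_C1 = 3 (r>0 drops 1)

3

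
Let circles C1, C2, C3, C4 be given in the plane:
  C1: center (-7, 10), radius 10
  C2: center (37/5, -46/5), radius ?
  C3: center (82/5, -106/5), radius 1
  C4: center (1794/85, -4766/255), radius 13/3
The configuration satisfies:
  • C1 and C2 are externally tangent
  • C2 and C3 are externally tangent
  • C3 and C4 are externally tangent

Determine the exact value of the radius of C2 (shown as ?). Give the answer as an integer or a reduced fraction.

1. [ext C1·C2]  r_C2² + 20r_C2 − 476 = 0  ⇒  r_C2 = 14 (r>0 drops 1)
2. [ext C2·C3]  r_C2² + 2r_C2 − 224 = 0  ⇒  r_C2 = 14 (r>0 drops 1)

14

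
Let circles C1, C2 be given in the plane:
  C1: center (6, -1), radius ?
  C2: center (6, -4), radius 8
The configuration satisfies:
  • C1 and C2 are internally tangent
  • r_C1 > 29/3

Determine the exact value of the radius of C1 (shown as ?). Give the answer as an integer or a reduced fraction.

1. [int C1,C2]  r_C1² − 16r_C1 + 55 = 0  ⇒  r_C1 = 5 or 11
2. given r_C1 > 29/3: keep 11

11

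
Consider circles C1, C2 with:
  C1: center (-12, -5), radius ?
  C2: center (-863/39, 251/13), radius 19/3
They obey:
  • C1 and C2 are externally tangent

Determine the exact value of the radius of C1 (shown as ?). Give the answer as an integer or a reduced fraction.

20

1. [ext C1·C2]  r_C1² + (38/3)r_C1 − 1960/3 = 0  ⇒  r_C1 = 20 (r>0 drops 1)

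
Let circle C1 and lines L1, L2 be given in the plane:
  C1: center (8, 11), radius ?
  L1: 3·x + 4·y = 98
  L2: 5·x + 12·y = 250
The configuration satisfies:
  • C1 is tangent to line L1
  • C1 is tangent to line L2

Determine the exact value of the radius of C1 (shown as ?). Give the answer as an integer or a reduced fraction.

6

1. [C1‖L1]  r_C1² − 36 = 0  ⇒  r_C1 = 6 (r>0 drops 1)
2. [C1‖L2]  r_C1² − 36 = 0  ⇒  r_C1 = 6 (r>0 drops 1)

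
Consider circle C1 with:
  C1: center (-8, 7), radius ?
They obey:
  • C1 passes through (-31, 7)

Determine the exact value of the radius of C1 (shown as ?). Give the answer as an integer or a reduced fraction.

23

1. [C1∋P]  r_C1² − 529 = 0  ⇒  r_C1 = 23 (r>0 drops 1)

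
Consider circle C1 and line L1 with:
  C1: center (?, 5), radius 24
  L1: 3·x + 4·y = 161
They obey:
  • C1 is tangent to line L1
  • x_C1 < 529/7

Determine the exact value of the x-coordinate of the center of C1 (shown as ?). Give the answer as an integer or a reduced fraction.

1. [C1‖L1]  x_C1² − 94x_C1 + 609 = 0  ⇒  x_C1 = 7 or 87
2. given x_C1 < 529/7: keep 7

7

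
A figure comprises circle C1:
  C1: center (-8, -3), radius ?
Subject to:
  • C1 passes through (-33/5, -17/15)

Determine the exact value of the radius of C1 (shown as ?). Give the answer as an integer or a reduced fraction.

1. [C1∋P]  r_C1² − 49/9 = 0  ⇒  r_C1 = 7/3 (r>0 drops 1)

7/3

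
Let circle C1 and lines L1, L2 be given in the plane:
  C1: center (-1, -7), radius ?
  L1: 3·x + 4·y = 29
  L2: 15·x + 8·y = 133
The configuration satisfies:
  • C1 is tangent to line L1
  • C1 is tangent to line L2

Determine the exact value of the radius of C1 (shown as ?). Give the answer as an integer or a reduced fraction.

12

1. [C1‖L1]  r_C1² − 144 = 0  ⇒  r_C1 = 12 (r>0 drops 1)
2. [C1‖L2]  r_C1² − 144 = 0  ⇒  r_C1 = 12 (r>0 drops 1)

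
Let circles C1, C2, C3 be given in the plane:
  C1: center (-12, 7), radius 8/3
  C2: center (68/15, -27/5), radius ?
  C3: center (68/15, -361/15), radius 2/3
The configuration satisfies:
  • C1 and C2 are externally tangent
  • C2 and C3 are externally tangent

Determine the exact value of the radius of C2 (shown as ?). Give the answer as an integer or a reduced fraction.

18

1. [ext C1·C2]  r_C2² + (16/3)r_C2 − 420 = 0  ⇒  r_C2 = 18 (r>0 drops 1)
2. [ext C2·C3]  r_C2² + (4/3)r_C2 − 348 = 0  ⇒  r_C2 = 18 (r>0 drops 1)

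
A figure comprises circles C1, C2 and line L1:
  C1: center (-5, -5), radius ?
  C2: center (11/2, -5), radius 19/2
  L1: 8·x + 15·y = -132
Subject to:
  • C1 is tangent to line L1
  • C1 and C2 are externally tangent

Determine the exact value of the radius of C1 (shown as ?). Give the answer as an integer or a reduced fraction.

1

1. [C1‖L1]  r_C1² − 1 = 0  ⇒  r_C1 = 1 (r>0 drops 1)
2. [ext C1·C2]  r_C1² + 19r_C1 − 20 = 0  ⇒  r_C1 = 1 (r>0 drops 1)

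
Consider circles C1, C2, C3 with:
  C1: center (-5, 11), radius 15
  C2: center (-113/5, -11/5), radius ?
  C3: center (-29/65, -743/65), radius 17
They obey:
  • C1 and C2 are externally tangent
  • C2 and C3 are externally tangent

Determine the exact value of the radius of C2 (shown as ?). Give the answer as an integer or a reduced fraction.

1. [ext C1·C2]  r_C2² + 30r_C2 − 259 = 0  ⇒  r_C2 = 7 (r>0 drops 1)
2. [ext C2·C3]  r_C2² + 34r_C2 − 287 = 0  ⇒  r_C2 = 7 (r>0 drops 1)

7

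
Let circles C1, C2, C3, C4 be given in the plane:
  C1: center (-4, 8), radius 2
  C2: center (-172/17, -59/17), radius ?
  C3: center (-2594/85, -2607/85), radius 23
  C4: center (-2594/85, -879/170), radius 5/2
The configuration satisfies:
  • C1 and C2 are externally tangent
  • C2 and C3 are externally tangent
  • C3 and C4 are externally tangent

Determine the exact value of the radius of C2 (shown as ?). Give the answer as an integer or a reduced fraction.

1. [ext C1·C2]  r_C2² + 4r_C2 − 165 = 0  ⇒  r_C2 = 11 (r>0 drops 1)
2. [ext C2·C3]  r_C2² + 46r_C2 − 627 = 0  ⇒  r_C2 = 11 (r>0 drops 1)

11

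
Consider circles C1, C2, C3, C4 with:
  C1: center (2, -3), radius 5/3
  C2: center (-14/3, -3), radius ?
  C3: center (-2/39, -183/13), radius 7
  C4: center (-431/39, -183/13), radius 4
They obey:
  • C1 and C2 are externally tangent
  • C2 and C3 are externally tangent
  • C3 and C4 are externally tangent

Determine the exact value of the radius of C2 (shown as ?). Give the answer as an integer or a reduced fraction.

1. [ext C1·C2]  r_C2² + (10/3)r_C2 − 125/3 = 0  ⇒  r_C2 = 5 (r>0 drops 1)
2. [ext C2·C3]  r_C2² + 14r_C2 − 95 = 0  ⇒  r_C2 = 5 (r>0 drops 1)

5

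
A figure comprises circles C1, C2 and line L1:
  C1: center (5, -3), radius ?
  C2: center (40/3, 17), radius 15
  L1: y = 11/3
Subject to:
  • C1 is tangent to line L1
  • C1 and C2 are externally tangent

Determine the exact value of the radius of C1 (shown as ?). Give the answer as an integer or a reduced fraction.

1. [C1‖L1]  r_C1² − 400/9 = 0  ⇒  r_C1 = 20/3 (r>0 drops 1)
2. [ext C1·C2]  r_C1² + 30r_C1 − 2200/9 = 0  ⇒  r_C1 = 20/3 (r>0 drops 1)

20/3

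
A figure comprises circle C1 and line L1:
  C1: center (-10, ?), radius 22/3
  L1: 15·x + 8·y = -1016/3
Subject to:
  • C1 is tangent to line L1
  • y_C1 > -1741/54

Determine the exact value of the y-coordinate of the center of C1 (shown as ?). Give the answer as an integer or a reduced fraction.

1. [C1‖L1]  y_C1² + (283/6)y_C1 + 940/3 = 0  ⇒  y_C1 = -235/6 or -8
2. given y_C1 > -1741/54: keep -8

-8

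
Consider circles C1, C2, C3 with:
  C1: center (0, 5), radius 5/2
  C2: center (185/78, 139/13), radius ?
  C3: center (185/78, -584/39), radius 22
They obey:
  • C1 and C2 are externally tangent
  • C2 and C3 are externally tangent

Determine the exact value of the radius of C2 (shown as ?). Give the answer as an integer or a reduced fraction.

11/3

1. [ext C1·C2]  r_C2² + 5r_C2 − 286/9 = 0  ⇒  r_C2 = 11/3 (r>0 drops 1)
2. [ext C2·C3]  r_C2² + 44r_C2 − 1573/9 = 0  ⇒  r_C2 = 11/3 (r>0 drops 1)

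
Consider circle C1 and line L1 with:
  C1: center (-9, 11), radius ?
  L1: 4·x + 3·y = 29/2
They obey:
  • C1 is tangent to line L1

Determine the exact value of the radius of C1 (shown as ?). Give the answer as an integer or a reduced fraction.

7/2

1. [C1‖L1]  r_C1² − 49/4 = 0  ⇒  r_C1 = 7/2 (r>0 drops 1)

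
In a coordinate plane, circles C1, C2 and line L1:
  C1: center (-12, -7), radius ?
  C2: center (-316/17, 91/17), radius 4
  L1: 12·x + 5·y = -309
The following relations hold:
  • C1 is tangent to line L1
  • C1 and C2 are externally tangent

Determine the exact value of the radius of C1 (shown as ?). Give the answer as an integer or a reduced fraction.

1. [C1‖L1]  r_C1² − 100 = 0  ⇒  r_C1 = 10 (r>0 drops 1)
2. [ext C1·C2]  r_C1² + 8r_C1 − 180 = 0  ⇒  r_C1 = 10 (r>0 drops 1)

10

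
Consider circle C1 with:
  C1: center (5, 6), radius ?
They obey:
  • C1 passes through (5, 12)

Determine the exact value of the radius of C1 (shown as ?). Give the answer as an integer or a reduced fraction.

6

1. [C1∋P]  r_C1² − 36 = 0  ⇒  r_C1 = 6 (r>0 drops 1)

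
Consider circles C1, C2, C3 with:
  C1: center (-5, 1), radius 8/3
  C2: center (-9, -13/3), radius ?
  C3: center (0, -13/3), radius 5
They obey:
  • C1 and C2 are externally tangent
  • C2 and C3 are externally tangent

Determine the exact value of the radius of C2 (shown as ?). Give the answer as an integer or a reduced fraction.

4

1. [ext C1·C2]  r_C2² + (16/3)r_C2 − 112/3 = 0  ⇒  r_C2 = 4 (r>0 drops 1)
2. [ext C2·C3]  r_C2² + 10r_C2 − 56 = 0  ⇒  r_C2 = 4 (r>0 drops 1)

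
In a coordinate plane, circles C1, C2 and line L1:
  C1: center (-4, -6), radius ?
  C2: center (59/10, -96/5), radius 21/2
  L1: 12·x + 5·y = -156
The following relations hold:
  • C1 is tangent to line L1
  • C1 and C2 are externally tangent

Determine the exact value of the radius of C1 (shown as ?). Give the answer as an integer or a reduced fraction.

6

1. [C1‖L1]  r_C1² − 36 = 0  ⇒  r_C1 = 6 (r>0 drops 1)
2. [ext C1·C2]  r_C1² + 21r_C1 − 162 = 0  ⇒  r_C1 = 6 (r>0 drops 1)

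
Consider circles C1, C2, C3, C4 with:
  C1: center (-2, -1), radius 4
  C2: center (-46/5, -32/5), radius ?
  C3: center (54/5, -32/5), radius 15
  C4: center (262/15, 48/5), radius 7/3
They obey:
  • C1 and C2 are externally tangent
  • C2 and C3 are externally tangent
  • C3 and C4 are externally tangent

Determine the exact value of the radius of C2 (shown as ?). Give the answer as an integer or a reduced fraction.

5

1. [ext C1·C2]  r_C2² + 8r_C2 − 65 = 0  ⇒  r_C2 = 5 (r>0 drops 1)
2. [ext C2·C3]  r_C2² + 30r_C2 − 175 = 0  ⇒  r_C2 = 5 (r>0 drops 1)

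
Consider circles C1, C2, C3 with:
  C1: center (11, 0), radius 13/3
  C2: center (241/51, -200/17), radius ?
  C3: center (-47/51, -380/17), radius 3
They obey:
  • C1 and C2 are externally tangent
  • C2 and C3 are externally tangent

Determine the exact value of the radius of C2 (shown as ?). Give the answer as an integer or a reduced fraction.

1. [ext C1·C2]  r_C2² + (26/3)r_C2 − 159 = 0  ⇒  r_C2 = 9 (r>0 drops 1)
2. [ext C2·C3]  r_C2² + 6r_C2 − 135 = 0  ⇒  r_C2 = 9 (r>0 drops 1)

9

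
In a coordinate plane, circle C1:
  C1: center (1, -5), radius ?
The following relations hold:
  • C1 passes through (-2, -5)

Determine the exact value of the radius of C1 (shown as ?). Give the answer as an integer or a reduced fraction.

1. [C1∋P]  r_C1² − 9 = 0  ⇒  r_C1 = 3 (r>0 drops 1)

3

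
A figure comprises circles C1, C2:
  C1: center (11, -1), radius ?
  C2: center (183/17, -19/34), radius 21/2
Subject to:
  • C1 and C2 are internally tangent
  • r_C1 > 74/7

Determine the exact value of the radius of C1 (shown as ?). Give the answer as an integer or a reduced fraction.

1. [int C1,C2]  r_C1² − 21r_C1 + 110 = 0  ⇒  r_C1 = 10 or 11
2. given r_C1 > 74/7: keep 11

11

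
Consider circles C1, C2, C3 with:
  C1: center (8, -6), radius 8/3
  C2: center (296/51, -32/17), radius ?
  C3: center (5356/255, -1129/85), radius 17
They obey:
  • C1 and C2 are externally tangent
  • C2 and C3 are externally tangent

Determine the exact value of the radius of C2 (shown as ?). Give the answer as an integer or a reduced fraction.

2

1. [ext C1·C2]  r_C2² + (16/3)r_C2 − 44/3 = 0  ⇒  r_C2 = 2 (r>0 drops 1)
2. [ext C2·C3]  r_C2² + 34r_C2 − 72 = 0  ⇒  r_C2 = 2 (r>0 drops 1)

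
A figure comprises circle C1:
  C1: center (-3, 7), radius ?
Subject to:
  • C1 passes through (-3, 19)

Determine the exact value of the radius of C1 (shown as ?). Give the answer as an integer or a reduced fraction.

1. [C1∋P]  r_C1² − 144 = 0  ⇒  r_C1 = 12 (r>0 drops 1)

12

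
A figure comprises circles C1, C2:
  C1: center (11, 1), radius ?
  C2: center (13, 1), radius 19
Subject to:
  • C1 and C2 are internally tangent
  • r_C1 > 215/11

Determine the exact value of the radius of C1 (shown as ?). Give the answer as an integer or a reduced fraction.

1. [int C1,C2]  r_C1² − 38r_C1 + 357 = 0  ⇒  r_C1 = 17 or 21
2. given r_C1 > 215/11: keep 21

21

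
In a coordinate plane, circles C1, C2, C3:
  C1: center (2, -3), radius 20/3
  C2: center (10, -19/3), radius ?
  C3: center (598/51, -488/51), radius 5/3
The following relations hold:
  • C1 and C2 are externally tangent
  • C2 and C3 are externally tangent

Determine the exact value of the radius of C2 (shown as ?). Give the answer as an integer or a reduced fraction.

1. [ext C1·C2]  r_C2² + (40/3)r_C2 − 92/3 = 0  ⇒  r_C2 = 2 (r>0 drops 1)
2. [ext C2·C3]  r_C2² + (10/3)r_C2 − 32/3 = 0  ⇒  r_C2 = 2 (r>0 drops 1)

2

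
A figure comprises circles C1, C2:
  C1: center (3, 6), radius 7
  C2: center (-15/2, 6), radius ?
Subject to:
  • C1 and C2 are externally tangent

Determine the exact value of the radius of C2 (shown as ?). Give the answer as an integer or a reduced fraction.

1. [ext C1·C2]  r_C2² + 14r_C2 − 245/4 = 0  ⇒  r_C2 = 7/2 (r>0 drops 1)

7/2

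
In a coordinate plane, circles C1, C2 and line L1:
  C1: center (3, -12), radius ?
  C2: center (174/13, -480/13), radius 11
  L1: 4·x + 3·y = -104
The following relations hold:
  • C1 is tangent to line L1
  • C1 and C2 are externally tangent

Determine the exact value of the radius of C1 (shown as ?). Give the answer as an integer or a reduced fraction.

1. [C1‖L1]  r_C1² − 256 = 0  ⇒  r_C1 = 16 (r>0 drops 1)
2. [ext C1·C2]  r_C1² + 22r_C1 − 608 = 0  ⇒  r_C1 = 16 (r>0 drops 1)

16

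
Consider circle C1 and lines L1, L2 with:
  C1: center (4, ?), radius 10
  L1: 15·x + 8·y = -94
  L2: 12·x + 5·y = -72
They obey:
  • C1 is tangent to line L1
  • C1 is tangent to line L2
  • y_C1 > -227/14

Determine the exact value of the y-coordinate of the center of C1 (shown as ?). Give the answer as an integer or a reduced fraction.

1. [C1‖L1]  y_C1² + (77/2)y_C1 − 81 = 0  ⇒  y_C1 = -81/2 or 2
2. [C1‖L2]  y_C1² + 48y_C1 − 100 = 0  ⇒  y_C1 = -50 or 2

2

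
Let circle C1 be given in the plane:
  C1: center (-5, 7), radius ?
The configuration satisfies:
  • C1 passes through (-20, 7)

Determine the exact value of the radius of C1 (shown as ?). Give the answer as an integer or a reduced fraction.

15

1. [C1∋P]  r_C1² − 225 = 0  ⇒  r_C1 = 15 (r>0 drops 1)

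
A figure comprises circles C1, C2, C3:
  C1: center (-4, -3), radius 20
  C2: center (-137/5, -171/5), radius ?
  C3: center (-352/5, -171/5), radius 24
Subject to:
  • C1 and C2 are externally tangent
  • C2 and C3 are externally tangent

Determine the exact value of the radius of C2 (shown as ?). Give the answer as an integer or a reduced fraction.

19

1. [ext C1·C2]  r_C2² + 40r_C2 − 1121 = 0  ⇒  r_C2 = 19 (r>0 drops 1)
2. [ext C2·C3]  r_C2² + 48r_C2 − 1273 = 0  ⇒  r_C2 = 19 (r>0 drops 1)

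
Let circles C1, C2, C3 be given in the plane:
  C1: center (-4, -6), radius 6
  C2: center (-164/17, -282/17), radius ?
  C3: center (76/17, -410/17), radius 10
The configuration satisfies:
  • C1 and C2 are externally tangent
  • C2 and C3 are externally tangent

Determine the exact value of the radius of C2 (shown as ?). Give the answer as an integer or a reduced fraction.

6

1. [ext C1·C2]  r_C2² + 12r_C2 − 108 = 0  ⇒  r_C2 = 6 (r>0 drops 1)
2. [ext C2·C3]  r_C2² + 20r_C2 − 156 = 0  ⇒  r_C2 = 6 (r>0 drops 1)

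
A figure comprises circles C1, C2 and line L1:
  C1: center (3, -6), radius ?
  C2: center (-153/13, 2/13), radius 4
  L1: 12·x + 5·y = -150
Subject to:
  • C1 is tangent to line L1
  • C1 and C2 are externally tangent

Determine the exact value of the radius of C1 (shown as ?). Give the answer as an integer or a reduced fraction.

12

1. [C1‖L1]  r_C1² − 144 = 0  ⇒  r_C1 = 12 (r>0 drops 1)
2. [ext C1·C2]  r_C1² + 8r_C1 − 240 = 0  ⇒  r_C1 = 12 (r>0 drops 1)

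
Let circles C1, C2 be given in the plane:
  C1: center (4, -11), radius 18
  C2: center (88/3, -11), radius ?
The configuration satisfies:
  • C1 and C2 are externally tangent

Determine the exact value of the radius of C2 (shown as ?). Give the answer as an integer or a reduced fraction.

1. [ext C1·C2]  r_C2² + 36r_C2 − 2860/9 = 0  ⇒  r_C2 = 22/3 (r>0 drops 1)

22/3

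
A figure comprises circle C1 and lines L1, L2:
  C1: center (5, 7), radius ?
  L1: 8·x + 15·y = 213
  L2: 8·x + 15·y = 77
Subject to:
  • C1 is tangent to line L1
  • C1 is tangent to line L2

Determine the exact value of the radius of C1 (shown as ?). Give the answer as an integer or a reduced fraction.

1. [C1‖L1]  r_C1² − 16 = 0  ⇒  r_C1 = 4 (r>0 drops 1)
2. [C1‖L2]  r_C1² − 16 = 0  ⇒  r_C1 = 4 (r>0 drops 1)

4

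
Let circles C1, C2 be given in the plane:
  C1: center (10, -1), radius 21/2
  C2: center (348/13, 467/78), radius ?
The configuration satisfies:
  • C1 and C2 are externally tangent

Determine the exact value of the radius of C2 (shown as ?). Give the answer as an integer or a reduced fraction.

23/3

1. [ext C1·C2]  r_C2² + 21r_C2 − 1978/9 = 0  ⇒  r_C2 = 23/3 (r>0 drops 1)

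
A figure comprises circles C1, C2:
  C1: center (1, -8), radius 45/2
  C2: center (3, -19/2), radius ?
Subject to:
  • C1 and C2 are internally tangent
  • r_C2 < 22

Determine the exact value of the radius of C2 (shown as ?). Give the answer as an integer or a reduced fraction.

1. [int C1,C2]  r_C2² − 45r_C2 + 500 = 0  ⇒  r_C2 = 20 or 25
2. given r_C2 < 22: keep 20

20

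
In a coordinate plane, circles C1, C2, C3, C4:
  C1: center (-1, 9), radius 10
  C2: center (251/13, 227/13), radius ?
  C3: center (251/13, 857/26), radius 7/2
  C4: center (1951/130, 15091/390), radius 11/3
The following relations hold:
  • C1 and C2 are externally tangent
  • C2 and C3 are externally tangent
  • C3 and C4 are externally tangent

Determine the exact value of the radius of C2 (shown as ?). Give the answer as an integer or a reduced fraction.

12

1. [ext C1·C2]  r_C2² + 20r_C2 − 384 = 0  ⇒  r_C2 = 12 (r>0 drops 1)
2. [ext C2·C3]  r_C2² + 7r_C2 − 228 = 0  ⇒  r_C2 = 12 (r>0 drops 1)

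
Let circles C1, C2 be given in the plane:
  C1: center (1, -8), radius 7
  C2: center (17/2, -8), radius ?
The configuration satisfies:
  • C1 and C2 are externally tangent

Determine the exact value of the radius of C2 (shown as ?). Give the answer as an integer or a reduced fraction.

1. [ext C1·C2]  r_C2² + 14r_C2 − 29/4 = 0  ⇒  r_C2 = 1/2 (r>0 drops 1)

1/2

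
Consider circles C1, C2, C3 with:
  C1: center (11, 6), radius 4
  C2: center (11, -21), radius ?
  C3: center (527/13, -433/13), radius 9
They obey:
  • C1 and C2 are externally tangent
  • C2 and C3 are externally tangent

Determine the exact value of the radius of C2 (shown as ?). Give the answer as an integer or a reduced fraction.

1. [ext C1·C2]  r_C2² + 8r_C2 − 713 = 0  ⇒  r_C2 = 23 (r>0 drops 1)
2. [ext C2·C3]  r_C2² + 18r_C2 − 943 = 0  ⇒  r_C2 = 23 (r>0 drops 1)

23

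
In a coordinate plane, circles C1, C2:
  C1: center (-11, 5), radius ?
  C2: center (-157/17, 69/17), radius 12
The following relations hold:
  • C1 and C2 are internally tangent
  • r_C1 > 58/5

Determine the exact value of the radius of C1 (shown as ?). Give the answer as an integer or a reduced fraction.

14

1. [int C1,C2]  r_C1² − 24r_C1 + 140 = 0  ⇒  r_C1 = 10 or 14
2. given r_C1 > 58/5: keep 14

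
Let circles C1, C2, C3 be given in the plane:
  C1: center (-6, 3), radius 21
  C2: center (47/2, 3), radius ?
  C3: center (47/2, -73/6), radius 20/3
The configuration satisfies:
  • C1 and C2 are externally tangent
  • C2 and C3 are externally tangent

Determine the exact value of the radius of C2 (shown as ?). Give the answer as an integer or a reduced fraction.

1. [ext C1·C2]  r_C2² + 42r_C2 − 1717/4 = 0  ⇒  r_C2 = 17/2 (r>0 drops 1)
2. [ext C2·C3]  r_C2² + (40/3)r_C2 − 2227/12 = 0  ⇒  r_C2 = 17/2 (r>0 drops 1)

17/2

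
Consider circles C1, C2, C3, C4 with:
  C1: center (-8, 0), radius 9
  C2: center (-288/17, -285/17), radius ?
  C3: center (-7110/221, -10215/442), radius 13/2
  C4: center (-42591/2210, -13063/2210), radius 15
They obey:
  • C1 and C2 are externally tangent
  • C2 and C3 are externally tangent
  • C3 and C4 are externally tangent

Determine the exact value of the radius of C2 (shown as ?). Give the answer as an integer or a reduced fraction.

10

1. [ext C1·C2]  r_C2² + 18r_C2 − 280 = 0  ⇒  r_C2 = 10 (r>0 drops 1)
2. [ext C2·C3]  r_C2² + 13r_C2 − 230 = 0  ⇒  r_C2 = 10 (r>0 drops 1)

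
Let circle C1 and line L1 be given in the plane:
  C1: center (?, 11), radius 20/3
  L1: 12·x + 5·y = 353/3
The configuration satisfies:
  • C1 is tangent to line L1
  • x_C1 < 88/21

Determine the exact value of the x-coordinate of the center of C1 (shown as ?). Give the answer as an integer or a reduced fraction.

-2

1. [C1‖L1]  x_C1² − (94/9)x_C1 − 224/9 = 0  ⇒  x_C1 = -2 or 112/9
2. given x_C1 < 88/21: keep -2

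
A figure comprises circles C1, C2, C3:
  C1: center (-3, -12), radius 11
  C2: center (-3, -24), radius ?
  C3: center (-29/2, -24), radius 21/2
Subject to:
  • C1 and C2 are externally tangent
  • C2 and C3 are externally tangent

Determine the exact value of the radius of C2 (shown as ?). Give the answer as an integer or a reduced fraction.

1. [ext C1·C2]  r_C2² + 22r_C2 − 23 = 0  ⇒  r_C2 = 1 (r>0 drops 1)
2. [ext C2·C3]  r_C2² + 21r_C2 − 22 = 0  ⇒  r_C2 = 1 (r>0 drops 1)

1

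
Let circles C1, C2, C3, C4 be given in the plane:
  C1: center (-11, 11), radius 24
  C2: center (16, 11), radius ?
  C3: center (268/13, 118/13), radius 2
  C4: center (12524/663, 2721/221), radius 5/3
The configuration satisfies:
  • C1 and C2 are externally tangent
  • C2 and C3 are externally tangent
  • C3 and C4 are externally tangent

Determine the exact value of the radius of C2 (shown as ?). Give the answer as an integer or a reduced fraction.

1. [ext C1·C2]  r_C2² + 48r_C2 − 153 = 0  ⇒  r_C2 = 3 (r>0 drops 1)
2. [ext C2·C3]  r_C2² + 4r_C2 − 21 = 0  ⇒  r_C2 = 3 (r>0 drops 1)

3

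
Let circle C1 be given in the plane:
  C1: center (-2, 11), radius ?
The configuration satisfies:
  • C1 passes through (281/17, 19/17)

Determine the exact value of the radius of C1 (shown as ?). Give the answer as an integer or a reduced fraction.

1. [C1∋P]  r_C1² − 441 = 0  ⇒  r_C1 = 21 (r>0 drops 1)

21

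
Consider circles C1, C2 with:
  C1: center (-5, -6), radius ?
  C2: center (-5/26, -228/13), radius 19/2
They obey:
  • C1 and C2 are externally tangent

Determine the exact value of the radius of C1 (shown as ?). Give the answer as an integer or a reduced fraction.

3

1. [ext C1·C2]  r_C1² + 19r_C1 − 66 = 0  ⇒  r_C1 = 3 (r>0 drops 1)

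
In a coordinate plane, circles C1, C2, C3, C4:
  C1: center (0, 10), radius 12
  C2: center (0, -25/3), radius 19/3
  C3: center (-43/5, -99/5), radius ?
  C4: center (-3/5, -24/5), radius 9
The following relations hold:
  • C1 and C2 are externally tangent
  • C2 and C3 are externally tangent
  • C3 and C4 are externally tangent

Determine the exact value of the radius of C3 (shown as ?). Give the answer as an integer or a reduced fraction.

1. [ext C2·C3]  r_C3² + (38/3)r_C3 − 496/3 = 0  ⇒  r_C3 = 8 (r>0 drops 1)
2. [ext C3·C4]  r_C3² + 18r_C3 − 208 = 0  ⇒  r_C3 = 8 (r>0 drops 1)

8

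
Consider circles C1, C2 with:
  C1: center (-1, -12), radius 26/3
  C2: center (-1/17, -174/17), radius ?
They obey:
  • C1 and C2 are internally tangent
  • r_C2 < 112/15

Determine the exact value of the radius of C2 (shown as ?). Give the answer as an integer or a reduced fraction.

1. [int C1,C2]  r_C2² − (52/3)r_C2 + 640/9 = 0  ⇒  r_C2 = 20/3 or 32/3
2. given r_C2 < 112/15: keep 20/3

20/3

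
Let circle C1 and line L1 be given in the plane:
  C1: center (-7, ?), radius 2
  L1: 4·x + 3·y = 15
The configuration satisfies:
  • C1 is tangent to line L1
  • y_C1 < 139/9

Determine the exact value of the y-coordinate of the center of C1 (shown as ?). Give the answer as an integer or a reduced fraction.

1. [C1‖L1]  y_C1² − (86/3)y_C1 + 583/3 = 0  ⇒  y_C1 = 11 or 53/3
2. given y_C1 < 139/9: keep 11

11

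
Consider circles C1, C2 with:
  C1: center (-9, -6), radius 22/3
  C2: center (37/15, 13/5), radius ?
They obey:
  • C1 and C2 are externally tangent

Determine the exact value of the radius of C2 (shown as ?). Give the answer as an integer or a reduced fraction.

1. [ext C1·C2]  r_C2² + (44/3)r_C2 − 455/3 = 0  ⇒  r_C2 = 7 (r>0 drops 1)

7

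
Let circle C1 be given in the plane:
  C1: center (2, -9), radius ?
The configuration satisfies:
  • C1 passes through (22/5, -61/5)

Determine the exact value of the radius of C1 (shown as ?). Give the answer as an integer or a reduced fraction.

1. [C1∋P]  r_C1² − 16 = 0  ⇒  r_C1 = 4 (r>0 drops 1)

4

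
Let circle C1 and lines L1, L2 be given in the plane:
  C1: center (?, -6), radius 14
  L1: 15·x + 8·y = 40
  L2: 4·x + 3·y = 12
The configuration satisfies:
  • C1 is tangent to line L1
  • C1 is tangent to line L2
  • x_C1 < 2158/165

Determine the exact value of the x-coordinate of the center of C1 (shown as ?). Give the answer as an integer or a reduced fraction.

1. [C1‖L1]  x_C1² − (176/15)x_C1 − 652/3 = 0  ⇒  x_C1 = -10 or 326/15
2. [C1‖L2]  x_C1² − 15x_C1 − 250 = 0  ⇒  x_C1 = -10 or 25

-10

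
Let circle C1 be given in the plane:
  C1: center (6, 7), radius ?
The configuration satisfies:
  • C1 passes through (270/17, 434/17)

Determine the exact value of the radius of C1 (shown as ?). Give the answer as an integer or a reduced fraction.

21

1. [C1∋P]  r_C1² − 441 = 0  ⇒  r_C1 = 21 (r>0 drops 1)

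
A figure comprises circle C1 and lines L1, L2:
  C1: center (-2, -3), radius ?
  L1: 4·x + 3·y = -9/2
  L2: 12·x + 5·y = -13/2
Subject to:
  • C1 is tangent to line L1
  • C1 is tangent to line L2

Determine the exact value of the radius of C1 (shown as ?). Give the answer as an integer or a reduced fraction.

5/2

1. [C1‖L1]  r_C1² − 25/4 = 0  ⇒  r_C1 = 5/2 (r>0 drops 1)
2. [C1‖L2]  r_C1² − 25/4 = 0  ⇒  r_C1 = 5/2 (r>0 drops 1)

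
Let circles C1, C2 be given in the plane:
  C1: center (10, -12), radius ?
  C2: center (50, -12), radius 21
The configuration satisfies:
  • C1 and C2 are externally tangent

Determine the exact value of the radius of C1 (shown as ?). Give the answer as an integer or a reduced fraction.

19

1. [ext C1·C2]  r_C1² + 42r_C1 − 1159 = 0  ⇒  r_C1 = 19 (r>0 drops 1)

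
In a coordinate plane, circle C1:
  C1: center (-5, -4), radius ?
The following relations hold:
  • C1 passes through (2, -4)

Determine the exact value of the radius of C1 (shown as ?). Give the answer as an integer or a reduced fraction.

1. [C1∋P]  r_C1² − 49 = 0  ⇒  r_C1 = 7 (r>0 drops 1)

7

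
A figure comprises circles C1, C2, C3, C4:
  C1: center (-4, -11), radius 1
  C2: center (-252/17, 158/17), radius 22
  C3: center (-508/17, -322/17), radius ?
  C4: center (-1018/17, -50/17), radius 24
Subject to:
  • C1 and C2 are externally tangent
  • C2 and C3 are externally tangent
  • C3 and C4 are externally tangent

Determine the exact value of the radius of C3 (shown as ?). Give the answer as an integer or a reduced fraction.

1. [ext C2·C3]  r_C3² + 44r_C3 − 540 = 0  ⇒  r_C3 = 10 (r>0 drops 1)
2. [ext C3·C4]  r_C3² + 48r_C3 − 580 = 0  ⇒  r_C3 = 10 (r>0 drops 1)

10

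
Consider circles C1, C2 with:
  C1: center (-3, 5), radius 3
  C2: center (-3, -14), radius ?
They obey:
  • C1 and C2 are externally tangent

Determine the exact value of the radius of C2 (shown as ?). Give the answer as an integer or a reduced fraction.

16

1. [ext C1·C2]  r_C2² + 6r_C2 − 352 = 0  ⇒  r_C2 = 16 (r>0 drops 1)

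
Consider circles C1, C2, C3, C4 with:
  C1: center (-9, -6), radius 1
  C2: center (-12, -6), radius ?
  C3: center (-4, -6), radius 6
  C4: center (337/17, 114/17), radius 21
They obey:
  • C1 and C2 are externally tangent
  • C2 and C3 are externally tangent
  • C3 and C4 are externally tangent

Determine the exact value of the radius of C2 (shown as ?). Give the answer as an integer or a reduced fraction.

1. [ext C1·C2]  r_C2² + 2r_C2 − 8 = 0  ⇒  r_C2 = 2 (r>0 drops 1)
2. [ext C2·C3]  r_C2² + 12r_C2 − 28 = 0  ⇒  r_C2 = 2 (r>0 drops 1)

2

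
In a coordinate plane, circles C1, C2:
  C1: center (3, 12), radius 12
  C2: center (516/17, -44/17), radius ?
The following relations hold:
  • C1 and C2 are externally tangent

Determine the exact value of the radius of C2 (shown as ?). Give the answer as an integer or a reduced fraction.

19

1. [ext C1·C2]  r_C2² + 24r_C2 − 817 = 0  ⇒  r_C2 = 19 (r>0 drops 1)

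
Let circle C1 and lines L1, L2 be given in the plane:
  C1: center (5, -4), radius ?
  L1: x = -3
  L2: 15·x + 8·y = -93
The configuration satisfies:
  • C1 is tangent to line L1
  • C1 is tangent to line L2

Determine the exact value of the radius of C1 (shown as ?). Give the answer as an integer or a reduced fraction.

1. [C1‖L1]  r_C1² − 64 = 0  ⇒  r_C1 = 8 (r>0 drops 1)
2. [C1‖L2]  r_C1² − 64 = 0  ⇒  r_C1 = 8 (r>0 drops 1)

8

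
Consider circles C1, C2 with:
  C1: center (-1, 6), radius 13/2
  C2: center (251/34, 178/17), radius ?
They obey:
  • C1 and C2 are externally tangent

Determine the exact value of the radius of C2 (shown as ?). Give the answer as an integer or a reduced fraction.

3

1. [ext C1·C2]  r_C2² + 13r_C2 − 48 = 0  ⇒  r_C2 = 3 (r>0 drops 1)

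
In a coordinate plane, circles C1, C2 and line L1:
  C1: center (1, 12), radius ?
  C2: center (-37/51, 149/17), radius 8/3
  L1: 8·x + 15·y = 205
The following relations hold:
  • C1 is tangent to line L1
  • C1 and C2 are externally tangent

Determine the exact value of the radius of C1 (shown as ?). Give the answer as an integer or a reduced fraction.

1. [C1‖L1]  r_C1² − 1 = 0  ⇒  r_C1 = 1 (r>0 drops 1)
2. [ext C1·C2]  r_C1² + (16/3)r_C1 − 19/3 = 0  ⇒  r_C1 = 1 (r>0 drops 1)

1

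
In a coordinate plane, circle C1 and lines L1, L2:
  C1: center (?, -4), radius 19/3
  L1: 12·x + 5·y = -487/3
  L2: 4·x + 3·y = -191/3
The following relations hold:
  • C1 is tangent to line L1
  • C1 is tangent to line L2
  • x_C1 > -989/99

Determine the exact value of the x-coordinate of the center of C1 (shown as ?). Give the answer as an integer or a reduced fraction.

-5

1. [C1‖L1]  x_C1² + (427/18)x_C1 + 1685/18 = 0  ⇒  x_C1 = -337/18 or -5
2. [C1‖L2]  x_C1² + (155/6)x_C1 + 625/6 = 0  ⇒  x_C1 = -125/6 or -5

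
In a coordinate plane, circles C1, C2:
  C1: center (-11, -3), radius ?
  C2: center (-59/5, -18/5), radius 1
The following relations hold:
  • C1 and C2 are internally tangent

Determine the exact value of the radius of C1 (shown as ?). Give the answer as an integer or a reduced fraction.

2

1. [int C1,C2]  r_C1² − 2r_C1 = 0  ⇒  r_C1 = 2 (r>0 drops 1)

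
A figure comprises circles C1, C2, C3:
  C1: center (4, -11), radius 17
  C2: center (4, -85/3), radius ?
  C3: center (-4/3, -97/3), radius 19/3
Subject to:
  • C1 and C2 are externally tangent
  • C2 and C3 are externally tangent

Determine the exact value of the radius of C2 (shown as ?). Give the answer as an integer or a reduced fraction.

1. [ext C1·C2]  r_C2² + 34r_C2 − 103/9 = 0  ⇒  r_C2 = 1/3 (r>0 drops 1)
2. [ext C2·C3]  r_C2² + (38/3)r_C2 − 13/3 = 0  ⇒  r_C2 = 1/3 (r>0 drops 1)

1/3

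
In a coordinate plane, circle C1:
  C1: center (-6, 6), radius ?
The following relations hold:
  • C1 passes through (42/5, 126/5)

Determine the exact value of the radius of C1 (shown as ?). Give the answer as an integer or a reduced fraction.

1. [C1∋P]  r_C1² − 576 = 0  ⇒  r_C1 = 24 (r>0 drops 1)

24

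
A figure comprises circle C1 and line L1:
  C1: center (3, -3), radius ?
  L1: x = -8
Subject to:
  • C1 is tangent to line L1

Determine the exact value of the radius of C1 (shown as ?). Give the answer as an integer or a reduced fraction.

1. [C1‖L1]  r_C1² − 121 = 0  ⇒  r_C1 = 11 (r>0 drops 1)

11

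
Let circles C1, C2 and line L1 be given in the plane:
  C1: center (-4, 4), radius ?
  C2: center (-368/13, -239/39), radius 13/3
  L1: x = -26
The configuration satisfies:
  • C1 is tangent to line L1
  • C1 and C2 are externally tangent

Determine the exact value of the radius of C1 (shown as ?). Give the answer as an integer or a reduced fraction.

1. [C1‖L1]  r_C1² − 484 = 0  ⇒  r_C1 = 22 (r>0 drops 1)
2. [ext C1·C2]  r_C1² + (26/3)r_C1 − 2024/3 = 0  ⇒  r_C1 = 22 (r>0 drops 1)

22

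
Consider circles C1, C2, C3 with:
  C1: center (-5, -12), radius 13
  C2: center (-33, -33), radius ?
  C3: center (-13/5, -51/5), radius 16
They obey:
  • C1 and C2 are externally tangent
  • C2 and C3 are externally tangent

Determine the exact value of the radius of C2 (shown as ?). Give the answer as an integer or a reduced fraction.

22

1. [ext C1·C2]  r_C2² + 26r_C2 − 1056 = 0  ⇒  r_C2 = 22 (r>0 drops 1)
2. [ext C2·C3]  r_C2² + 32r_C2 − 1188 = 0  ⇒  r_C2 = 22 (r>0 drops 1)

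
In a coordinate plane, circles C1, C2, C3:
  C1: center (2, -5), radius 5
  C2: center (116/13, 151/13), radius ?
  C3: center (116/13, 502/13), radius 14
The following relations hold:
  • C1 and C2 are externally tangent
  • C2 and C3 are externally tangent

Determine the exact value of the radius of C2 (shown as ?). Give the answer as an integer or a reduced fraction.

1. [ext C1·C2]  r_C2² + 10r_C2 − 299 = 0  ⇒  r_C2 = 13 (r>0 drops 1)
2. [ext C2·C3]  r_C2² + 28r_C2 − 533 = 0  ⇒  r_C2 = 13 (r>0 drops 1)

13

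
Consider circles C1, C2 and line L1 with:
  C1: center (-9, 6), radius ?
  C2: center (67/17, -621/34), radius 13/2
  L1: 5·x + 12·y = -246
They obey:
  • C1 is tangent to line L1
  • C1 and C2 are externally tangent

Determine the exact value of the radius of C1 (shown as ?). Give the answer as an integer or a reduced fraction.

21

1. [C1‖L1]  r_C1² − 441 = 0  ⇒  r_C1 = 21 (r>0 drops 1)
2. [ext C1·C2]  r_C1² + 13r_C1 − 714 = 0  ⇒  r_C1 = 21 (r>0 drops 1)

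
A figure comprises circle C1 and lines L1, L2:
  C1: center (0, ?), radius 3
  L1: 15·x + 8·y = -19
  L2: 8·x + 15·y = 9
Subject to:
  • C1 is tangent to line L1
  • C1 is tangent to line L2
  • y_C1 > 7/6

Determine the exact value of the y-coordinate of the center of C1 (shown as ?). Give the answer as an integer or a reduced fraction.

1. [C1‖L1]  y_C1² + (19/4)y_C1 − 35 = 0  ⇒  y_C1 = -35/4 or 4
2. [C1‖L2]  y_C1² − (6/5)y_C1 − 56/5 = 0  ⇒  y_C1 = -14/5 or 4

4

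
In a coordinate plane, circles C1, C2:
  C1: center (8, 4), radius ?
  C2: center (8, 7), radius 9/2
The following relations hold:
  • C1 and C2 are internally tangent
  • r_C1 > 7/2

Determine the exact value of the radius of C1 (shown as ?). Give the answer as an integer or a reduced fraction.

1. [int C1,C2]  r_C1² − 9r_C1 + 45/4 = 0  ⇒  r_C1 = 3/2 or 15/2
2. given r_C1 > 7/2: keep 15/2

15/2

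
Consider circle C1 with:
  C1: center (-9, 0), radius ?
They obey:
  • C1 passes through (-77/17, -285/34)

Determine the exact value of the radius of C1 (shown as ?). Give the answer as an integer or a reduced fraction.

19/2

1. [C1∋P]  r_C1² − 361/4 = 0  ⇒  r_C1 = 19/2 (r>0 drops 1)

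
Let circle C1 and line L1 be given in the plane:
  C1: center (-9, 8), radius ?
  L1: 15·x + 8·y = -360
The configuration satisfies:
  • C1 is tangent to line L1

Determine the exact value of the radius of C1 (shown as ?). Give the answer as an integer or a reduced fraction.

17

1. [C1‖L1]  r_C1² − 289 = 0  ⇒  r_C1 = 17 (r>0 drops 1)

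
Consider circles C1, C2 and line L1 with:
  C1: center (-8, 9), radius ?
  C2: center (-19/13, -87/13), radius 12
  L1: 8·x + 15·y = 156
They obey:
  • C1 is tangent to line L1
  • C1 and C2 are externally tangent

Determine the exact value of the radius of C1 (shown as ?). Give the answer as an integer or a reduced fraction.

5

1. [C1‖L1]  r_C1² − 25 = 0  ⇒  r_C1 = 5 (r>0 drops 1)
2. [ext C1·C2]  r_C1² + 24r_C1 − 145 = 0  ⇒  r_C1 = 5 (r>0 drops 1)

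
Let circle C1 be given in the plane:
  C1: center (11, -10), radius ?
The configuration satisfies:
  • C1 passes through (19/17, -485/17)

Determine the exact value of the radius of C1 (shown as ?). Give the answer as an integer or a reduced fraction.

1. [C1∋P]  r_C1² − 441 = 0  ⇒  r_C1 = 21 (r>0 drops 1)

21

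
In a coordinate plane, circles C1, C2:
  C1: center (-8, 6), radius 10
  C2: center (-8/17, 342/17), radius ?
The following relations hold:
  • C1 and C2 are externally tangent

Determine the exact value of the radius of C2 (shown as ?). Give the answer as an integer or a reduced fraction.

6

1. [ext C1·C2]  r_C2² + 20r_C2 − 156 = 0  ⇒  r_C2 = 6 (r>0 drops 1)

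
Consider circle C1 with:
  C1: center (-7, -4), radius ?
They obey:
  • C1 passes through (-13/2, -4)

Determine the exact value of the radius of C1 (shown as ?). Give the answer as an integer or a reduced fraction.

1/2

1. [C1∋P]  r_C1² − 1/4 = 0  ⇒  r_C1 = 1/2 (r>0 drops 1)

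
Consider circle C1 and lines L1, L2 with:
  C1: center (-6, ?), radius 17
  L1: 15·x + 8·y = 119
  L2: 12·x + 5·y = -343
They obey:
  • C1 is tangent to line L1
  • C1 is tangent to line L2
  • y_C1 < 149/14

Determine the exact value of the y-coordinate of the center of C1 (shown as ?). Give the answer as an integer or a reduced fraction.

-10

1. [C1‖L1]  y_C1² − (209/4)y_C1 − 1245/2 = 0  ⇒  y_C1 = -10 or 249/4
2. [C1‖L2]  y_C1² + (542/5)y_C1 + 984 = 0  ⇒  y_C1 = -492/5 or -10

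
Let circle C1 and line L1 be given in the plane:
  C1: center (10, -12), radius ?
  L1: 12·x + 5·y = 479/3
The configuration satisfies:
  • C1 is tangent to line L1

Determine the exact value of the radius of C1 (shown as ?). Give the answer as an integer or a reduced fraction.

1. [C1‖L1]  r_C1² − 529/9 = 0  ⇒  r_C1 = 23/3 (r>0 drops 1)

23/3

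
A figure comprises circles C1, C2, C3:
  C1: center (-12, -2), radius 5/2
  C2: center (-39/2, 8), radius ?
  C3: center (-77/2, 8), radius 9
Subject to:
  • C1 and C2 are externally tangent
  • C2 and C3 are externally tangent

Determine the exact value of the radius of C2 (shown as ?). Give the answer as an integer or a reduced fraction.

1. [ext C1·C2]  r_C2² + 5r_C2 − 150 = 0  ⇒  r_C2 = 10 (r>0 drops 1)
2. [ext C2·C3]  r_C2² + 18r_C2 − 280 = 0  ⇒  r_C2 = 10 (r>0 drops 1)

10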